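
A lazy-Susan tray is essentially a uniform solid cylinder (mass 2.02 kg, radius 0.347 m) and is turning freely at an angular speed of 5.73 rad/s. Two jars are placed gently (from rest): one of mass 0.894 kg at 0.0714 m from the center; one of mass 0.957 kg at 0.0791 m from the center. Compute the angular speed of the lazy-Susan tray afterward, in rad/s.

No external torque acts about the center; L_before = L_after.
I_p = ½(2.02)(0.347)² = 0.1216 kg·m².
Added inertia Σmr² = (0.894)(0.0714)² + (0.957)(0.0791)² = 0.01055 kg·m²; I_f = 0.1216 + 0.01055 = 0.1322 kg·m².
ω_f = I_p ω_i / I_f = (0.1216)(5.73) / 0.1322 = 5.273 rad/s.

ω_f ≈ 5.27 rad/s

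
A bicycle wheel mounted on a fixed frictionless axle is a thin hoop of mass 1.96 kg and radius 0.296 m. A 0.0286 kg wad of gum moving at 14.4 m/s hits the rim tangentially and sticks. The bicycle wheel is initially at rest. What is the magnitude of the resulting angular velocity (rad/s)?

The axle reaction passes through the axle and exerts no torque about it; angular momentum about the axle is conserved through the impact.
I_p = (1.96)(0.296)² = 0.1717 kg·m². Taking the sense of the wad of gum's angular momentum as positive, L_{wad} = m v R = (0.0286)(14.4)(0.296) = 0.1219 kg·m²/s.
L_i = 0 + 0.1219 = 0.1219 kg·m²/s.
After sticking, I_f = I_p + m R² = 0.1717 + (0.0286)(0.296)² = 0.1742 kg·m².
ω_f = L_i / I_f = 0.1219 / 0.1742 = 0.6997 rad/s.

|ω_f| ≈ 0.700 rad/s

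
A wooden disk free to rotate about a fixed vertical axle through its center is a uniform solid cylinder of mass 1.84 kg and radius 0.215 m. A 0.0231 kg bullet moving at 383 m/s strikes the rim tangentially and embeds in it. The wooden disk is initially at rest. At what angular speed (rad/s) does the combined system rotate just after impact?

|ω_f| ≈ 43.6 rad/s

The axle reaction passes through the axle and exerts no torque about it; angular momentum about the axle is conserved through the impact.
I_p = ½(1.84)(0.215)² = 0.04253 kg·m². Taking the sense of the bullet's angular momentum as positive, L_{bullet} = m v R = (0.0231)(383)(0.215) = 1.902 kg·m²/s.
L_i = 0 + 1.902 = 1.902 kg·m²/s.
After sticking, I_f = I_p + m R² = 0.04253 + (0.0231)(0.215)² = 0.04359 kg·m².
ω_f = L_i / I_f = 1.902 / 0.04359 = 43.63 rad/s.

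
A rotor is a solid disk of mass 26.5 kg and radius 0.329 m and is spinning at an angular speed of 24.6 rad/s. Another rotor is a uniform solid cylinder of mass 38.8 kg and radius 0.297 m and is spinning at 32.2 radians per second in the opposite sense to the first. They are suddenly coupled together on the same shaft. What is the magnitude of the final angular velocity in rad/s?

|ω_f| ≈ 6.30 rad/s

No external torque acts about the common axis, so total angular momentum is conserved.
Moments of inertia: I_A = ½(26.5)(0.329)² = 1.434 kg·m²; I_B = ½(38.8)(0.297)² = 1.711 kg·m².
Taking A's sense as positive: L = (1.434)(24.6) − (1.711)(32.2) = -19.82 kg·m²·rad/s.
Combined I = 1.434 + 1.711 = 3.145 kg·m².
ω_f = L / I = -19.82 / 3.145 = -6.302 rad/s.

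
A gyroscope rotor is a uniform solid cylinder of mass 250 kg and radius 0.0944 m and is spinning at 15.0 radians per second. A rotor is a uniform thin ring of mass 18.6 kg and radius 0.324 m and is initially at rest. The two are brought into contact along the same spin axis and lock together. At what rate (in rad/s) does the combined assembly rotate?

The coupling torques are internal; angular momentum about the shared axis is conserved.
Moments of inertia: I_A = ½(250)(0.0944)² = 1.114 kg·m²; I_B = (18.6)(0.324)² = 1.953 kg·m².
Taking A's sense as positive: L = (1.114)(15.0) = 16.71 kg·m²·rad/s.
Combined I = 1.114 + 1.953 = 3.066 kg·m².
ω_f = L / I = 16.71 / 3.066 = 5.449 rad/s.

|ω_f| ≈ 5.45 rad/s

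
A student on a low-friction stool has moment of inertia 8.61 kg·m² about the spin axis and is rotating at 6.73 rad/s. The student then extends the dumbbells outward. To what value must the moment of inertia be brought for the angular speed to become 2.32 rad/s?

With no external torque about the axis, L is conserved: I₁ω₁ = I₂ω₂.
I₂ = I₁ω₁ / ω₂ = (8.61)(6.73) / (2.32) = 24.98 kg·m².

I₂ ≈ 25.0 kg·m²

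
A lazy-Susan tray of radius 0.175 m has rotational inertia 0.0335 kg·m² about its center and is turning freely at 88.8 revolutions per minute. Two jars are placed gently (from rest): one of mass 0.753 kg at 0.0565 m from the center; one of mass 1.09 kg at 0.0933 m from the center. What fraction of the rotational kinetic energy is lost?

fraction ≈ 0.262

The added mass arrives with no angular momentum about the center, and any external torque about the center is negligible, so the system's angular momentum is conserved.
Added inertia Σmr² = (0.753)(0.0565)² + (1.09)(0.0933)² = 0.01189 kg·m²; I_f = 0.03350 + 0.01189 = 0.04539 kg·m².
ω_f = I_p ω_i / I_f = (0.03350)(88.8) / 0.04539 = 65.54 rpm.
KE_i = ½(0.03350)(9.299 rad/s)² = 1.448 J; KE_f = ½(0.04539)(6.863)² = 1.069 J.
Fraction lost = 0.2620.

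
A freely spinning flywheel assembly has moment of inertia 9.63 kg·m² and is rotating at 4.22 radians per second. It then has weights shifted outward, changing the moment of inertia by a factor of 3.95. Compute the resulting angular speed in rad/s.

ω₂ ≈ 1.07 rad/s

With no external torque about the axis, L is conserved: I₁ω₁ = I₂ω₂.
I₂ = 3.95 × 9.63 = 38.04 kg·m².
ω₂ = I₁ω₁ / I₂ = (9.630)(4.22 rad/s) / (38.04) = 1.068 rad/s.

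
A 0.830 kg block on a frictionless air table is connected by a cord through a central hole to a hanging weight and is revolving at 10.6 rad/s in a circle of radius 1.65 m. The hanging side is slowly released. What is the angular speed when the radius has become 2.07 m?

ω₂ ≈ 6.73 rad/s

No torque about the axis ⇒ m r₁² ω₁ = m r₂² ω₂.
ω₂ = ω₁ (r₁/r₂)² = (10.6)(1.65/2.07)² = 6.735 rad/s.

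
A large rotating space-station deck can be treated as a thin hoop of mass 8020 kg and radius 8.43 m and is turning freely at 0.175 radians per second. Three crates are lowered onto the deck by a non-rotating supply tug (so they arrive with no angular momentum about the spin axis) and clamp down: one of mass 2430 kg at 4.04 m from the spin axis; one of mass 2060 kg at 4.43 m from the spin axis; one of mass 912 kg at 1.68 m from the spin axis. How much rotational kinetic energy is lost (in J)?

energy lost ≈ 1110 J

The added mass arrives with no angular momentum about the spin axis, and any external torque about the spin axis is negligible, so the system's angular momentum is conserved.
I_p = (8020)(8.43)² = 5.699e+05 kg·m².
Added inertia Σmr² = (2430)(4.04)² + (2060)(4.43)² + (912)(1.68)² = 82660 kg·m²; I_f = 5.699e+05 + 82660 = 6.526e+05 kg·m².
ω_f = I_p ω_i / I_f = (5.699e+05)(0.175) / 6.526e+05 = 0.1528 rad/s.
KE_i = ½(5.699e+05)(0.1750 rad/s)² = 8727 J; KE_f = ½(6.526e+05)(0.1528)² = 7622 J.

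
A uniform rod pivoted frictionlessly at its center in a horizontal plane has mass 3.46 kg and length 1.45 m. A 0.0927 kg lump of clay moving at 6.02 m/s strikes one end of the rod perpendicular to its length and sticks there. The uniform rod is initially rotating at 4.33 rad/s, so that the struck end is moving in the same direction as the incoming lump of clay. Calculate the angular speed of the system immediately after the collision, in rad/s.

|ω_f| ≈ 4.63 rad/s

About the pivot the impulsive forces during the collision are internal, so angular momentum about that axis is conserved.
I_p = (1/12)(3.46)(1.45)² = 0.6062 kg·m². Taking the sense of the lump of clay's angular momentum as positive, L_{lump} = m v R = (0.0927)(6.02)(1.45/2) = 0.4046 kg·m²/s.
L_i = +I_p ω_p + m v R = +(0.6062)(4.33) + 0.4046 = 3.030 kg·m²/s.
After sticking, I_f = I_p + m R² = 0.6062 + (0.0927)(1.45/2)² = 0.6549 kg·m².
ω_f = L_i / I_f = 3.030 / 0.6549 = 4.626 rad/s.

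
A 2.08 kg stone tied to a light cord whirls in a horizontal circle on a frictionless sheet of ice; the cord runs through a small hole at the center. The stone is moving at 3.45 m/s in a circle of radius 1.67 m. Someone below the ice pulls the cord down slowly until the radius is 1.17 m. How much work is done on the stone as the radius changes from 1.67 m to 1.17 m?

W ≈ 12.8 J

The only horizontal force on the mass is along the cord (radial), so it exerts no torque about the hole and angular momentum m v r is conserved.
v₂ = v₁ r₁ / r₂ = (3.45)(1.67) / (1.17) = 4.924 m/s.
W = ΔKE = ½m(v₂² − v₁²) = 12.84 J.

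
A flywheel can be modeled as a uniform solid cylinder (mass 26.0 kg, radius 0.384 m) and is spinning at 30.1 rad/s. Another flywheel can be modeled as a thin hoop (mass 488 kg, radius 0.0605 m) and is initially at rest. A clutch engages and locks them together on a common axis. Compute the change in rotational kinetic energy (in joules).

No external torque acts about the common axis, so total angular momentum is conserved.
Moments of inertia: I_A = ½(26.0)(0.384)² = 1.917 kg·m²; I_B = (488)(0.0605)² = 1.786 kg·m².
Taking A's sense as positive: L = (1.917)(30.1) = 57.70 kg·m²·rad/s.
Combined I = 1.917 + 1.786 = 3.703 kg·m².
ω_f = L / I = 57.70 / 3.703 = 15.58 rad/s.
KE_i = ½ΣIω² = 868.4 J; KE_f = ½(3.703)(15.58)² = 449.5 J.

ΔKE ≈ -419 J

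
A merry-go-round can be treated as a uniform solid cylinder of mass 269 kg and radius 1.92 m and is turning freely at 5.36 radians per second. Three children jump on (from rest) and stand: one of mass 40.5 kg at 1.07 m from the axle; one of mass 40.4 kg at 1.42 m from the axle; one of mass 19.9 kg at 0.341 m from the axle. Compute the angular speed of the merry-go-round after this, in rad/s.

ω_f ≈ 4.25 rad/s

The added mass arrives with no angular momentum about the axle, and any external torque about the axle is negligible, so the system's angular momentum is conserved.
I_p = ½(269)(1.92)² = 495.8 kg·m².
Added inertia Σmr² = (40.5)(1.07)² + (40.4)(1.42)² + (19.9)(0.341)² = 130.1 kg·m²; I_f = 495.8 + 130.1 = 626.0 kg·m².
ω_f = I_p ω_i / I_f = (495.8)(5.36) / 626.0 = 4.246 rad/s.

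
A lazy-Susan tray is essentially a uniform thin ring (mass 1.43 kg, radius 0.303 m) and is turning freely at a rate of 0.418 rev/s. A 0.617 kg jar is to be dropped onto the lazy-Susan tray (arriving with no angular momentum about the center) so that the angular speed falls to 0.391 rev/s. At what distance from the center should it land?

No external torque acts about the center; L_before = L_after.
I_p = (1.43)(0.303)² = 0.1313 kg·m².
I_p ω_i = (I_p + m r²) ω_f ⇒ m r² = I_p(ω_i/ω_f − 1) = 0.1313(0.418/0.391 − 1) = 0.009066 kg·m².
r = √(0.009066/0.617) = 0.1212 m.

r ≈ 0.121 m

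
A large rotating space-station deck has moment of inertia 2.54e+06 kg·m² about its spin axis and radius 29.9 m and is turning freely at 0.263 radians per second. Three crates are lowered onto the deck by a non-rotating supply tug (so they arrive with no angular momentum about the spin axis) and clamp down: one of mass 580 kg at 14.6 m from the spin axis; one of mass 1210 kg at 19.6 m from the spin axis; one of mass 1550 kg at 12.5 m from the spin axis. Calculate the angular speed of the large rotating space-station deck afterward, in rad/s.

The added mass arrives with no angular momentum about the spin axis, and any external torque about the spin axis is negligible, so the system's angular momentum is conserved.
Added inertia Σmr² = (580)(14.6)² + (1210)(19.6)² + (1550)(12.5)² = 8.307e+05 kg·m²; I_f = 2.540e+06 + 8.307e+05 = 3.371e+06 kg·m².
ω_f = I_p ω_i / I_f = (2.540e+06)(0.263) / 3.371e+06 = 0.1982 rad/s.

ω_f ≈ 0.198 rad/s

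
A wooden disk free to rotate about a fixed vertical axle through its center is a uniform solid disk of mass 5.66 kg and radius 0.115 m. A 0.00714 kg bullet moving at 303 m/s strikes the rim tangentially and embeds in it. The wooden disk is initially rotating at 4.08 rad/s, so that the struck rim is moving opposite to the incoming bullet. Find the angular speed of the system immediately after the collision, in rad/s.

About the axle the impulsive forces during the collision are internal, so angular momentum about that axis is conserved.
I_p = ½(5.66)(0.115)² = 0.03743 kg·m². Taking the sense of the bullet's angular momentum as positive, L_{bullet} = m v R = (0.00714)(303)(0.115) = 0.2488 kg·m²/s.
L_i = −I_p ω_p + m v R = −(0.03743)(4.08) + 0.2488 = 0.09609 kg·m²/s.
After sticking, I_f = I_p + m R² = 0.03743 + (0.00714)(0.115)² = 0.03752 kg·m².
ω_f = L_i / I_f = 0.09609 / 0.03752 = 2.561 rad/s.

|ω_f| ≈ 2.56 rad/s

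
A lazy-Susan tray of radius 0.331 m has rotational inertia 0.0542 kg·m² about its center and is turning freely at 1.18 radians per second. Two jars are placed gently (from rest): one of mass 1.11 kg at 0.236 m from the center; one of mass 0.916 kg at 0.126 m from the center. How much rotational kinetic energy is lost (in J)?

energy lost ≈ 0.0221 J

The added mass arrives with no angular momentum about the center, and any external torque about the center is negligible, so the system's angular momentum is conserved.
Added inertia Σmr² = (1.11)(0.236)² + (0.916)(0.126)² = 0.07636 kg·m²; I_f = 0.05420 + 0.07636 = 0.1306 kg·m².
ω_f = I_p ω_i / I_f = (0.05420)(1.18) / 0.1306 = 0.4898 rad/s.
KE_i = ½(0.05420)(1.180 rad/s)² = 0.03773 J; KE_f = ½(0.1306)(0.4898)² = 0.01566 J.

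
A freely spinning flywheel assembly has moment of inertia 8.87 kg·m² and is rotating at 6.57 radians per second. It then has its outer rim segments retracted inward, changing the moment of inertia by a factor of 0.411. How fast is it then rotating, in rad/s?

Angular momentum about the spin axis is conserved since the torque about it is zero.
I₂ = 0.411 × 8.87 = 3.646 kg·m².
ω₂ = I₁ω₁ / I₂ = (8.870)(6.57 rad/s) / (3.646) = 15.99 rad/s.

ω₂ ≈ 16.0 rad/s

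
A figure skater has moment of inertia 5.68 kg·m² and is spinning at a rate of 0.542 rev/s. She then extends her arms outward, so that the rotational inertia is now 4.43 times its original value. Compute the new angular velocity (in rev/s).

ω₂ ≈ 0.122 rev/s

With no external torque about the axis, L is conserved: I₁ω₁ = I₂ω₂.
I₂ = 4.43 × 5.68 = 25.16 kg·m².
ω₂ = I₁ω₁ / I₂ = (5.680)(0.542 rev/s) / (25.16) = 0.1223 rev/s.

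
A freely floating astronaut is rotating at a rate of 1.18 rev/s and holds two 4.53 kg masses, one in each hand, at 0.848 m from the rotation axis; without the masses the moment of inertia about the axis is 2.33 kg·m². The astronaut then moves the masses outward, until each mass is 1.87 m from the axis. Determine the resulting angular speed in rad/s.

No external torque acts about the spin axis, so angular momentum is conserved.
I₁ = 2.33 + 2(4.53)(0.848)² = 8.845 kg·m²; I₂ = 2.33 + 2(4.53)(1.87)² = 34.01 kg·m².
ω₂ = I₁ω₁ / I₂ = (8.845)(1.18 rev/s) / (34.01) = 0.3069 rev/s = 1.928 rad/s.

ω₂ ≈ 1.93 rad/s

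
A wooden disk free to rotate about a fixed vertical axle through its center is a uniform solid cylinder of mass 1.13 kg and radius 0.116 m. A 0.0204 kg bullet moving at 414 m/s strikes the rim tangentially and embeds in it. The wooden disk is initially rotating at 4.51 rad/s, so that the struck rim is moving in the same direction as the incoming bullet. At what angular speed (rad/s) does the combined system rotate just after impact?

About the axle the impulsive forces during the collision are internal, so angular momentum about that axis is conserved.
I_p = ½(1.13)(0.116)² = 0.007603 kg·m². Taking the sense of the bullet's angular momentum as positive, L_{bullet} = m v R = (0.0204)(414)(0.116) = 0.9797 kg·m²/s.
L_i = +I_p ω_p + m v R = +(0.007603)(4.51) + 0.9797 = 1.014 kg·m²/s.
After sticking, I_f = I_p + m R² = 0.007603 + (0.0204)(0.116)² = 0.007877 kg·m².
ω_f = L_i / I_f = 1.014 / 0.007877 = 128.7 rad/s.

|ω_f| ≈ 129 rad/s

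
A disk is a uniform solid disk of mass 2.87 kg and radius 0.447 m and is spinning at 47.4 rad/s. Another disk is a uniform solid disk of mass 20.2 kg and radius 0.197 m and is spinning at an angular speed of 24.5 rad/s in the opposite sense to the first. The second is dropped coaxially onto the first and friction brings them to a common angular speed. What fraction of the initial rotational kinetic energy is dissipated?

fraction ≈ 0.973

No external torque acts about the common axis, so total angular momentum is conserved.
Moments of inertia: I_A = ½(2.87)(0.447)² = 0.2867 kg·m²; I_B = ½(20.2)(0.197)² = 0.3920 kg·m².
Taking A's sense as positive: L = (0.2867)(47.4) − (0.3920)(24.5) = 3.988 kg·m²·rad/s.
Combined I = 0.2867 + 0.3920 = 0.6787 kg·m².
ω_f = L / I = 3.988 / 0.6787 = 5.875 rad/s.
KE_i = ½ΣIω² = 439.7 J; KE_f = ½(0.6787)(5.875)² = 11.71 J.
Fraction dissipated = (KE_i − KE_f)/KE_i = 0.9734.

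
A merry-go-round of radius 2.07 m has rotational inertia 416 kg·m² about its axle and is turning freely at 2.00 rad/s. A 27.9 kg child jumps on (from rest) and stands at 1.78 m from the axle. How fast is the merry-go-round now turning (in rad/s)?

ω_f ≈ 1.65 rad/s

The added mass arrives with no angular momentum about the axle, and any external torque about the axle is negligible, so the system's angular momentum is conserved.
Added inertia Σmr² = (27.9)(1.78)² = 88.40 kg·m²; I_f = 416.0 + 88.40 = 504.4 kg·m².
ω_f = I_p ω_i / I_f = (416.0)(2.00) / 504.4 = 1.649 rad/s.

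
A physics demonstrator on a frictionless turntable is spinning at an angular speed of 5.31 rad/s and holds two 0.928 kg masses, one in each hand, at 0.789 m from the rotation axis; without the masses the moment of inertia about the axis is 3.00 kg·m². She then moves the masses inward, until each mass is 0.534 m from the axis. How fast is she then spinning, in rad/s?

With no external torque about the axis, L is conserved: I₁ω₁ = I₂ω₂.
I₁ = 3.00 + 2(0.928)(0.789)² = 4.155 kg·m²; I₂ = 3.00 + 2(0.928)(0.534)² = 3.529 kg·m².
ω₂ = I₁ω₁ / I₂ = (4.155)(5.31 rad/s) / (3.529) = 6.252 rad/s.

ω₂ ≈ 6.25 rad/s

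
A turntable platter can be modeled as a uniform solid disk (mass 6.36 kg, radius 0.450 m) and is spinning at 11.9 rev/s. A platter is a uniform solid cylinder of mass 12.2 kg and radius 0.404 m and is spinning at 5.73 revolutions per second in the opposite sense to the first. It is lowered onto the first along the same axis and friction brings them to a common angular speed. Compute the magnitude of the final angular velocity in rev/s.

No external torque acts about the common axis, so total angular momentum is conserved.
Moments of inertia: I_A = ½(6.36)(0.450)² = 0.6440 kg·m²; I_B = ½(12.2)(0.404)² = 0.9956 kg·m².
Taking A's sense as positive: L = (0.6440)(11.9) − (0.9956)(5.73) = 1.958 kg·m²·rev/s.
Combined I = 0.6440 + 0.9956 = 1.640 kg·m².
ω_f = L / I = 1.958 / 1.640 = 1.194 rev/s.

|ω_f| ≈ 1.19 rev/s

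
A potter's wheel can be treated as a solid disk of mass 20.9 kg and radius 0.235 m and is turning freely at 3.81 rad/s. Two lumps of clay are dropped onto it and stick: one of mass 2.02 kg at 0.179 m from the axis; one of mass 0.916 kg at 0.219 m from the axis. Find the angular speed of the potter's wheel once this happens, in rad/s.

ω_f ≈ 3.21 rad/s

The added mass arrives with no angular momentum about the axis, and any external torque about the axis is negligible, so the system's angular momentum is conserved.
I_p = ½(20.9)(0.235)² = 0.5771 kg·m².
Added inertia Σmr² = (2.02)(0.179)² + (0.916)(0.219)² = 0.1087 kg·m²; I_f = 0.5771 + 0.1087 = 0.6858 kg·m².
ω_f = I_p ω_i / I_f = (0.5771)(3.81) / 0.6858 = 3.206 rad/s.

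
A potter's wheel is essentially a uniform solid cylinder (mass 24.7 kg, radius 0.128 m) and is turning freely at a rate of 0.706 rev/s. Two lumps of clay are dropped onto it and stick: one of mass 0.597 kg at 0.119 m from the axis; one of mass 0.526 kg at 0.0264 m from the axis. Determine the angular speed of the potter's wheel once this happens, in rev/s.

ω_f ≈ 0.677 rev/s

No external torque acts about the axis; L_before = L_after.
I_p = ½(24.7)(0.128)² = 0.2023 kg·m².
Added inertia Σmr² = (0.597)(0.119)² + (0.526)(0.0264)² = 0.008821 kg·m²; I_f = 0.2023 + 0.008821 = 0.2112 kg·m².
ω_f = I_p ω_i / I_f = (0.2023)(0.706) / 0.2112 = 0.6765 rev/s.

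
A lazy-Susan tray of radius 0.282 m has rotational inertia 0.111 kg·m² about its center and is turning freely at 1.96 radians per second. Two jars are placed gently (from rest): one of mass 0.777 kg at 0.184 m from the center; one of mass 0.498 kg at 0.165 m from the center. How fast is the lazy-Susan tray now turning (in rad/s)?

ω_f ≈ 1.44 rad/s

No external torque acts about the center; L_before = L_after.
Added inertia Σmr² = (0.777)(0.184)² + (0.498)(0.165)² = 0.03986 kg·m²; I_f = 0.1110 + 0.03986 = 0.1509 kg·m².
ω_f = I_p ω_i / I_f = (0.1110)(1.96) / 0.1509 = 1.442 rad/s.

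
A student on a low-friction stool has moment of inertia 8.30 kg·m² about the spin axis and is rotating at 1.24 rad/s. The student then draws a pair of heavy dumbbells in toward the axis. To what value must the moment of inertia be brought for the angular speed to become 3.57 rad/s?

Angular momentum about the spin axis is conserved since the torque about it is zero.
I₂ = I₁ω₁ / ω₂ = (8.30)(1.24) / (3.57) = 2.883 kg·m².

I₂ ≈ 2.88 kg·m²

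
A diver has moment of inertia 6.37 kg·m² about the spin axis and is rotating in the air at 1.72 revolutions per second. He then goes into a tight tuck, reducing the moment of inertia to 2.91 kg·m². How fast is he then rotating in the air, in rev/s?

ω₂ ≈ 3.77 rev/s

Angular momentum about the spin axis is conserved since the torque about it is zero.
ω₂ = I₁ω₁ / I₂ = (6.370)(1.72 rev/s) / (2.910) = 3.765 rev/s.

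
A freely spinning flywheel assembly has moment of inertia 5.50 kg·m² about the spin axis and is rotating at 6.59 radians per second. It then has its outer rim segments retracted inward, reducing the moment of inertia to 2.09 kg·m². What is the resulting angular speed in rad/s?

Angular momentum about the spin axis is conserved since the torque about it is zero.
ω₂ = I₁ω₁ / I₂ = (5.500)(6.59 rad/s) / (2.090) = 17.34 rad/s.

ω₂ ≈ 17.3 rad/s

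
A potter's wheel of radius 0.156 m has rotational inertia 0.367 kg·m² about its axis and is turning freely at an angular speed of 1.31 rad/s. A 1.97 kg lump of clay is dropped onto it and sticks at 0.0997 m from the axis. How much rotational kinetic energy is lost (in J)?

energy lost ≈ 0.0160 J

No external torque acts about the axis; L_before = L_after.
Added inertia Σmr² = (1.97)(0.0997)² = 0.01958 kg·m²; I_f = 0.3670 + 0.01958 = 0.3866 kg·m².
ω_f = I_p ω_i / I_f = (0.3670)(1.31) / 0.3866 = 1.244 rad/s.
KE_i = ½(0.3670)(1.310 rad/s)² = 0.3149 J; KE_f = ½(0.3866)(1.244)² = 0.2990 J.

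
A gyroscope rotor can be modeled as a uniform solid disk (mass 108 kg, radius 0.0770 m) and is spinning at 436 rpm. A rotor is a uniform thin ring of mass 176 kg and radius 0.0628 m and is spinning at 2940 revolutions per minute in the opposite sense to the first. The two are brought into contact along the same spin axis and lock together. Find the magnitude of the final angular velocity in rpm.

|ω_f| ≈ 1870 rpm

No external torque acts about the common axis, so total angular momentum is conserved.
Moments of inertia: I_A = ½(108)(0.0770)² = 0.3202 kg·m²; I_B = (176)(0.0628)² = 0.6941 kg·m².
Taking A's sense as positive: L = (0.3202)(436) − (0.6941)(2940) = -1901 kg·m²·rpm.
Combined I = 0.3202 + 0.6941 = 1.014 kg·m².
ω_f = L / I = -1901 / 1.014 = -1874 rpm.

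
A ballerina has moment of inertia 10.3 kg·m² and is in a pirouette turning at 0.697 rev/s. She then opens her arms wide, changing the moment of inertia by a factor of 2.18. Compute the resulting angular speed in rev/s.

With no external torque about the axis, L is conserved: I₁ω₁ = I₂ω₂.
I₂ = 2.18 × 10.3 = 22.45 kg·m².
ω₂ = I₁ω₁ / I₂ = (10.30)(0.697 rev/s) / (22.45) = 0.3197 rev/s.

ω₂ ≈ 0.320 rev/s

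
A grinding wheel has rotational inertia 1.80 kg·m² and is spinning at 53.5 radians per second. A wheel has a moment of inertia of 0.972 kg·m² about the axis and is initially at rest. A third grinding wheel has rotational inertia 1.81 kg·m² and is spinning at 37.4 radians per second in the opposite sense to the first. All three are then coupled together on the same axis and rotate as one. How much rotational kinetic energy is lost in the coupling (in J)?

ΔKE lost ≈ 3750 J

The coupling torques are internal; angular momentum about the shared axis is conserved.
Taking A's sense as positive: L = (1.800)(53.5) − (1.810)(37.4) = 28.61 kg·m²·rad/s.
Combined I = 1.800 + 0.9720 + 1.810 = 4.582 kg·m².
ω_f = L / I = 28.61 / 4.582 = 6.243 rad/s.
KE_i = ½ΣIω² = 3842 J; KE_f = ½(4.582)(6.243)² = 89.30 J.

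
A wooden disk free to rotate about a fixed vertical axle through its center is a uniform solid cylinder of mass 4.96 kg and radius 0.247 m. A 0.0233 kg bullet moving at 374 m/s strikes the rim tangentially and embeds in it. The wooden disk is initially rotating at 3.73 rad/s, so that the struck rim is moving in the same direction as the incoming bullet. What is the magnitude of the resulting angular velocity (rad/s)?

|ω_f| ≈ 17.8 rad/s

The axle reaction passes through the axle and exerts no torque about it; angular momentum about the axle is conserved through the impact.
I_p = ½(4.96)(0.247)² = 0.1513 kg·m². Taking the sense of the bullet's angular momentum as positive, L_{bullet} = m v R = (0.0233)(374)(0.247) = 2.152 kg·m²/s.
L_i = +I_p ω_p + m v R = +(0.1513)(3.73) + 2.152 = 2.717 kg·m²/s.
After sticking, I_f = I_p + m R² = 0.1513 + (0.0233)(0.247)² = 0.1527 kg·m².
ω_f = L_i / I_f = 2.717 / 0.1527 = 17.79 rad/s.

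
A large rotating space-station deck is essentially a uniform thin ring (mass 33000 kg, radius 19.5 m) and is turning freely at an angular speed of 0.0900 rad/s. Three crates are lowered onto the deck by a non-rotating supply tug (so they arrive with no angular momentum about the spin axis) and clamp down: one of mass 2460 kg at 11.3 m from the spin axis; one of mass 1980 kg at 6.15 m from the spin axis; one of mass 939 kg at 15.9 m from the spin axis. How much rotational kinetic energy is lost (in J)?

energy lost ≈ 2420 J

No external torque acts about the spin axis; L_before = L_after.
I_p = (33000)(19.5)² = 1.255e+07 kg·m².
Added inertia Σmr² = (2460)(11.3)² + (1980)(6.15)² + (939)(15.9)² = 6.264e+05 kg·m²; I_f = 1.255e+07 + 6.264e+05 = 1.317e+07 kg·m².
ω_f = I_p ω_i / I_f = (1.255e+07)(0.0900) / 1.317e+07 = 0.08572 rad/s.
KE_i = ½(1.255e+07)(0.09000 rad/s)² = 50820 J; KE_f = ½(1.317e+07)(0.08572)² = 48400 J.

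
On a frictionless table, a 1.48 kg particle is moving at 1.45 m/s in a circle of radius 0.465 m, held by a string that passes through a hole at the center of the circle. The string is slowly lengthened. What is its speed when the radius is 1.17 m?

v₂ ≈ 0.576 m/s

Central (radial) force ⇒ zero torque about the center ⇒ m v r is constant.
v₂ = v₁ r₁ / r₂ = (1.45)(0.465) / (1.17) = 0.5763 m/s.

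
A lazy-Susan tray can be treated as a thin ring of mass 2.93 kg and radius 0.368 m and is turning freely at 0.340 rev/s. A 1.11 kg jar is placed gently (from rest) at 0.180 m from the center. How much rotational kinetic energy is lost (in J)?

The added mass arrives with no angular momentum about the center, and any external torque about the center is negligible, so the system's angular momentum is conserved.
I_p = (2.93)(0.368)² = 0.3968 kg·m².
Added inertia Σmr² = (1.11)(0.180)² = 0.03596 kg·m²; I_f = 0.3968 + 0.03596 = 0.4328 kg·m².
ω_f = I_p ω_i / I_f = (0.3968)(0.340) / 0.4328 = 0.3117 rev/s.
KE_i = ½(0.3968)(2.136 rad/s)² = 0.9054 J; KE_f = ½(0.4328)(1.959)² = 0.8302 J.

energy lost ≈ 0.0752 J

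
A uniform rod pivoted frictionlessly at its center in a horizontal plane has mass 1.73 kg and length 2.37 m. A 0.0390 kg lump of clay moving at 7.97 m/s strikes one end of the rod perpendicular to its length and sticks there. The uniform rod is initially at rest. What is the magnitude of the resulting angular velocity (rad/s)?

About the pivot the impulsive forces during the collision are internal, so angular momentum about that axis is conserved.
I_p = (1/12)(1.73)(2.37)² = 0.8098 kg·m². Taking the sense of the lump of clay's angular momentum as positive, L_{lump} = m v R = (0.0390)(7.97)(2.37/2) = 0.3683 kg·m²/s.
L_i = 0 + 0.3683 = 0.3683 kg·m²/s.
After sticking, I_f = I_p + m R² = 0.8098 + (0.0390)(2.37/2)² = 0.8645 kg·m².
ω_f = L_i / I_f = 0.3683 / 0.8645 = 0.4260 rad/s.

|ω_f| ≈ 0.426 rad/s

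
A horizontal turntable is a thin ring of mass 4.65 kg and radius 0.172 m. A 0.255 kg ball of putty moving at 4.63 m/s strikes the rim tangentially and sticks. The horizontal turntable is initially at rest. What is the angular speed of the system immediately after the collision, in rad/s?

About the axle the impulsive forces during the collision are internal, so angular momentum about that axis is conserved.
I_p = (4.65)(0.172)² = 0.1376 kg·m². Taking the sense of the ball of putty's angular momentum as positive, L_{ball} = m v R = (0.255)(4.63)(0.172) = 0.2031 kg·m²/s.
L_i = 0 + 0.2031 = 0.2031 kg·m²/s.
After sticking, I_f = I_p + m R² = 0.1376 + (0.255)(0.172)² = 0.1451 kg·m².
ω_f = L_i / I_f = 0.2031 / 0.1451 = 1.399 rad/s.

|ω_f| ≈ 1.40 rad/s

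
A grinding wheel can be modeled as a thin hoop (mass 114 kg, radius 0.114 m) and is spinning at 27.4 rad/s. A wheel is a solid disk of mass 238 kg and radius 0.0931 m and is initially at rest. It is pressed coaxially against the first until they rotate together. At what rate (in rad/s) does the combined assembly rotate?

No external torque acts about the common axis, so total angular momentum is conserved.
Moments of inertia: I_A = (114)(0.114)² = 1.482 kg·m²; I_B = ½(238)(0.0931)² = 1.031 kg·m².
Taking A's sense as positive: L = (1.482)(27.4) = 40.59 kg·m²·rad/s.
Combined I = 1.482 + 1.031 = 2.513 kg·m².
ω_f = L / I = 40.59 / 2.513 = 16.15 rad/s.

|ω_f| ≈ 16.2 rad/s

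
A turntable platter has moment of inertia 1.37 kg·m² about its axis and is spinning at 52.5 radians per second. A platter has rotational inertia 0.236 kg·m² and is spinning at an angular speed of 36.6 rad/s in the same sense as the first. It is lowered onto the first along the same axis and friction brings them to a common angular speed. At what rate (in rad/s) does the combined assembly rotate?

The coupling torques are internal; angular momentum about the shared axis is conserved.
Taking A's sense as positive: L = (1.370)(52.5) + (0.2360)(36.6) = 80.56 kg·m²·rad/s.
Combined I = 1.370 + 0.2360 = 1.606 kg·m².
ω_f = L / I = 80.56 / 1.606 = 50.16 rad/s.

|ω_f| ≈ 50.2 rad/s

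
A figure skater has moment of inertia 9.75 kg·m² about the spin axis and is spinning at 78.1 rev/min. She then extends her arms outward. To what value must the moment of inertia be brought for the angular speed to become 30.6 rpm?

No external torque acts about the spin axis, so angular momentum is conserved.
I₂ = I₁ω₁ / ω₂ = (9.75)(78.1) / (30.6) = 24.88 kg·m².

I₂ ≈ 24.9 kg·m²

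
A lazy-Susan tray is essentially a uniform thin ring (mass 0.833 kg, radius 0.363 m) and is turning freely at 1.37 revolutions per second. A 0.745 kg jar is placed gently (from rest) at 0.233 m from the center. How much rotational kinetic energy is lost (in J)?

energy lost ≈ 1.09 J

The added mass arrives with no angular momentum about the center, and any external torque about the center is negligible, so the system's angular momentum is conserved.
I_p = (0.833)(0.363)² = 0.1098 kg·m².
Added inertia Σmr² = (0.745)(0.233)² = 0.04045 kg·m²; I_f = 0.1098 + 0.04045 = 0.1502 kg·m².
ω_f = I_p ω_i / I_f = (0.1098)(1.37) / 0.1502 = 1.001 rev/s.
KE_i = ½(0.1098)(8.608 rad/s)² = 4.067 J; KE_f = ½(0.1502)(6.290)² = 2.972 J.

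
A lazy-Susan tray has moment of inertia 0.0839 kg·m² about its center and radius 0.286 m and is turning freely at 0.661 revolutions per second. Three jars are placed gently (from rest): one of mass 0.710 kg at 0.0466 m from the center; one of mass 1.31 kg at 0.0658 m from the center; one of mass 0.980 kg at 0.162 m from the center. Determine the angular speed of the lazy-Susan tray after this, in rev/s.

No external torque acts about the center; L_before = L_after.
Added inertia Σmr² = (0.710)(0.0466)² + (1.31)(0.0658)² + (0.980)(0.162)² = 0.03293 kg·m²; I_f = 0.08390 + 0.03293 = 0.1168 kg·m².
ω_f = I_p ω_i / I_f = (0.08390)(0.661) / 0.1168 = 0.4747 rev/s.

ω_f ≈ 0.475 rev/s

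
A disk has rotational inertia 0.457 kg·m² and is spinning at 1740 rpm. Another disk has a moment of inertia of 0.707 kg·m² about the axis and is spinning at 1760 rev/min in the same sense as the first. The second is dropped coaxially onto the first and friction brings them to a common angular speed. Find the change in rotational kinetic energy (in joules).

ΔKE ≈ -0.609 J

The coupling torques are internal; angular momentum about the shared axis is conserved.
Taking A's sense as positive: L = (0.4570)(1740) + (0.7070)(1760) = 2039 kg·m²·rpm.
Combined I = 0.4570 + 0.7070 = 1.164 kg·m².
ω_f = L / I = 2039 / 1.164 = 1752 rpm.
KE_i = ½ΣIω² = 19590 J; KE_f = ½(1.164)(183.5)² = 19590 J.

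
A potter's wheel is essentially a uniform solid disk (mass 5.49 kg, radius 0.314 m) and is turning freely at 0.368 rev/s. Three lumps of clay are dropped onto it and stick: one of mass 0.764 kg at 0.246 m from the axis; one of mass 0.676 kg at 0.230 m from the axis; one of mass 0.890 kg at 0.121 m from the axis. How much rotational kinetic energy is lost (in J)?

The added mass arrives with no angular momentum about the axis, and any external torque about the axis is negligible, so the system's angular momentum is conserved.
I_p = ½(5.49)(0.314)² = 0.2706 kg·m².
Added inertia Σmr² = (0.764)(0.246)² + (0.676)(0.230)² + (0.890)(0.121)² = 0.09503 kg·m²; I_f = 0.2706 + 0.09503 = 0.3657 kg·m².
ω_f = I_p ω_i / I_f = (0.2706)(0.368) / 0.3657 = 0.2724 rev/s.
KE_i = ½(0.2706)(2.312 rad/s)² = 0.7235 J; KE_f = ½(0.3657)(1.711)² = 0.5355 J.

energy lost ≈ 0.188 J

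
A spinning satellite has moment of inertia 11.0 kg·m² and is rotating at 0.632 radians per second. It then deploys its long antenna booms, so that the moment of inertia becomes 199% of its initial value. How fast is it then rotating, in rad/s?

Angular momentum about the spin axis is conserved since the torque about it is zero.
I₂ = 1.99 × 11.0 = 21.89 kg·m².
ω₂ = I₁ω₁ / I₂ = (11.00)(0.632 rad/s) / (21.89) = 0.3176 rad/s.

ω₂ ≈ 0.318 rad/s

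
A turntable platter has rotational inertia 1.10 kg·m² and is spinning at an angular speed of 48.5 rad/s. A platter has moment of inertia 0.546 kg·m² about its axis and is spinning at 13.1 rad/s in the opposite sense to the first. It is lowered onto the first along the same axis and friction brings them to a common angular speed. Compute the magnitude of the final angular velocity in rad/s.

|ω_f| ≈ 28.1 rad/s

The coupling torques are internal; angular momentum about the shared axis is conserved.
Taking A's sense as positive: L = (1.100)(48.5) − (0.5460)(13.1) = 46.20 kg·m²·rad/s.
Combined I = 1.100 + 0.5460 = 1.646 kg·m².
ω_f = L / I = 46.20 / 1.646 = 28.07 rad/s.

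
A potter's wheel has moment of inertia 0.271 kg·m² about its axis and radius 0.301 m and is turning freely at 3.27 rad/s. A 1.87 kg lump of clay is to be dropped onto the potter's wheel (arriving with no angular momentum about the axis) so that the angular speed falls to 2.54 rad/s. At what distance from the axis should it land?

No external torque acts about the axis; L_before = L_after.
I_p ω_i = (I_p + m r²) ω_f ⇒ m r² = I_p(ω_i/ω_f − 1) = 0.2710(3.27/2.54 − 1) = 0.07789 kg·m².
r = √(0.07789/1.87) = 0.2041 m.

r ≈ 0.204 m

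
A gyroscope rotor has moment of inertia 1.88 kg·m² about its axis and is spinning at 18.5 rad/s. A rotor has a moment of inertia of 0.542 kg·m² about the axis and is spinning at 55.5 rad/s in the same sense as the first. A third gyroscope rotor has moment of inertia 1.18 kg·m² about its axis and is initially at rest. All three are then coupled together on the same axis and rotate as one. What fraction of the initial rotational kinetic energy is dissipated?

No external torque acts about the common axis, so total angular momentum is conserved.
Taking A's sense as positive: L = (1.880)(18.5) + (0.5420)(55.5) = 64.86 kg·m²·rad/s.
Combined I = 1.880 + 0.5420 + 1.180 = 3.602 kg·m².
ω_f = L / I = 64.86 / 3.602 = 18.01 rad/s.
KE_i = ½ΣIω² = 1156 J; KE_f = ½(3.602)(18.01)² = 584.0 J.
Fraction dissipated = (KE_i − KE_f)/KE_i = 0.4950.

fraction ≈ 0.495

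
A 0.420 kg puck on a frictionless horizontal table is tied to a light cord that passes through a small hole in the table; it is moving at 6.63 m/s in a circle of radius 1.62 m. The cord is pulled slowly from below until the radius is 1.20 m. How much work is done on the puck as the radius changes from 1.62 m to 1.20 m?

W ≈ 7.59 J

Central (radial) force ⇒ zero torque about the center ⇒ m v r is constant.
v₂ = v₁ r₁ / r₂ = (6.63)(1.62) / (1.20) = 8.951 m/s.
W = ΔKE = ½m(v₂² − v₁²) = 7.592 J.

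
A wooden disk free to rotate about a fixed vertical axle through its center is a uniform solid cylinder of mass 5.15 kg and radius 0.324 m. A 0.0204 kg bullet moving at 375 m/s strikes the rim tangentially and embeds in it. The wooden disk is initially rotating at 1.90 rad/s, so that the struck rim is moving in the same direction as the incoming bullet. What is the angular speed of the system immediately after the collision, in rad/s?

About the axle the impulsive forces during the collision are internal, so angular momentum about that axis is conserved.
I_p = ½(5.15)(0.324)² = 0.2703 kg·m². Taking the sense of the bullet's angular momentum as positive, L_{bullet} = m v R = (0.0204)(375)(0.324) = 2.479 kg·m²/s.
L_i = +I_p ω_p + m v R = +(0.2703)(1.90) + 2.479 = 2.992 kg·m²/s.
After sticking, I_f = I_p + m R² = 0.2703 + (0.0204)(0.324)² = 0.2725 kg·m².
ω_f = L_i / I_f = 2.992 / 0.2725 = 10.98 rad/s.

|ω_f| ≈ 11.0 rad/s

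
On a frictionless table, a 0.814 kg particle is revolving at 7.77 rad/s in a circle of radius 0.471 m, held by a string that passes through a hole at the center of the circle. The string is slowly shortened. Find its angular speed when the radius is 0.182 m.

ω₂ ≈ 52.0 rad/s

No torque about the axis ⇒ m r₁² ω₁ = m r₂² ω₂.
ω₂ = ω₁ (r₁/r₂)² = (7.77)(0.471/0.182)² = 52.04 rad/s.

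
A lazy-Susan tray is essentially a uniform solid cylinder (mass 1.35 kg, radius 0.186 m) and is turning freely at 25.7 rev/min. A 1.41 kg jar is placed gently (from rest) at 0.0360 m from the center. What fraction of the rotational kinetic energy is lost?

The added mass arrives with no angular momentum about the center, and any external torque about the center is negligible, so the system's angular momentum is conserved.
I_p = ½(1.35)(0.186)² = 0.02335 kg·m².
Added inertia Σmr² = (1.41)(0.0360)² = 0.001827 kg·m²; I_f = 0.02335 + 0.001827 = 0.02518 kg·m².
ω_f = I_p ω_i / I_f = (0.02335)(25.7) / 0.02518 = 23.83 rpm.
KE_i = ½(0.02335)(2.691 rad/s)² = 0.08457 J; KE_f = ½(0.02518)(2.496)² = 0.07843 J.
Fraction lost = 0.07257.

fraction ≈ 0.0726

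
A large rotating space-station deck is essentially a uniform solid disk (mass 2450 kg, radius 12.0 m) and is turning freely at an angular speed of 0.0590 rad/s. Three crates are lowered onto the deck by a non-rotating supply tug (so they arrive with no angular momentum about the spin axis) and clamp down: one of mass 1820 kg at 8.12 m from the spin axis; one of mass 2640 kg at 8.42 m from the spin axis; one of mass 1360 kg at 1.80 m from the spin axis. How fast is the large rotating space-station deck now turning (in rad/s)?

No external torque acts about the spin axis; L_before = L_after.
I_p = ½(2450)(12.0)² = 1.764e+05 kg·m².
Added inertia Σmr² = (1820)(8.12)² + (2640)(8.42)² + (1360)(1.80)² = 3.116e+05 kg·m²; I_f = 1.764e+05 + 3.116e+05 = 4.880e+05 kg·m².
ω_f = I_p ω_i / I_f = (1.764e+05)(0.0590) / 4.880e+05 = 0.02133 rad/s.

ω_f ≈ 0.0213 rad/s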